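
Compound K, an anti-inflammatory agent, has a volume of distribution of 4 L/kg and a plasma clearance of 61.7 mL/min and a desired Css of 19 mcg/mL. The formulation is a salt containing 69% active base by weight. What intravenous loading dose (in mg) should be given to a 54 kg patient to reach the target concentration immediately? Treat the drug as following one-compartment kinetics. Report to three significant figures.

Total Vd = 4 × 54 = 216.0 L
LD = Vd × C / S = 216.0 × 19.00 / 0.69 = 5948 mg

5950 mg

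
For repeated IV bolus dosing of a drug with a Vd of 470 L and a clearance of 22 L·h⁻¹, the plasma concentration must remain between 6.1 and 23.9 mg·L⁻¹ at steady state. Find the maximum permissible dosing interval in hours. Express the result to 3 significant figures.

29.2 h

k = CL / Vd = 22.00 / 470.0 = 0.04681 h⁻¹
Between IV bolus doses, concentration decays as C = C₀·e^(−kτ), so C_peak/C_trough = e^(kτ).
τ_max = ln(C_peak/C_trough) / k = ln(23.9/6.1) / 0.04681 = 1.366 / 0.04681 = 29.18 h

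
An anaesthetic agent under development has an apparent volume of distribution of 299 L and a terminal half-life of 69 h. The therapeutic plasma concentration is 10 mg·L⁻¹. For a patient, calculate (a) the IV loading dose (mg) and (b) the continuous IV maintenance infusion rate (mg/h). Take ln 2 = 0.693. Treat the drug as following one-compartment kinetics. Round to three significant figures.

(a) 2990 mg; (b) 30.0 mg/h

LD = Vd × C = 299.0 × 10 = 2990 mg
CL = 0.693 × Vd / t½ = 0.693 × 299.0 / 69 = 3.003 L/h
Infusion rate = CL × Css = 3.003 × 10 = 30.03 mg/h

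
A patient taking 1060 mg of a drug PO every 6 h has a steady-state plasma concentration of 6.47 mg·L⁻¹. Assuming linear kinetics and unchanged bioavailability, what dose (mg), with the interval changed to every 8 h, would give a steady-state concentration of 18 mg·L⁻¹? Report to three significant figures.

With linear kinetics, Css is proportional to dose rate (D/τ) at fixed clearance.
D₂ = D₁ × (Css,target / Css,current) × (τ₂/τ₁) = 1060 × (18/6.47) × (8/6) = 3932 mg

3930 mg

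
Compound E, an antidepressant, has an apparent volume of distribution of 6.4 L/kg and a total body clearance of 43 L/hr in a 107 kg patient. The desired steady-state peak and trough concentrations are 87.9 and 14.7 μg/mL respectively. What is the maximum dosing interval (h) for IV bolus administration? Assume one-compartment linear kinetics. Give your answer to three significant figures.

Vd = 6.4 L/kg × 107 kg = 684.8 L
k = CL / Vd = 43.00 / 684.8 = 0.06279 h⁻¹
Between IV bolus doses, concentration decays as C = C₀·e^(−kτ), so C_peak/C_trough = e^(kτ).
τ_max = ln(C_peak/C_trough) / k = ln(87.9/14.7) / 0.06279 = 1.788 / 0.06279 = 28.48 h

28.5 h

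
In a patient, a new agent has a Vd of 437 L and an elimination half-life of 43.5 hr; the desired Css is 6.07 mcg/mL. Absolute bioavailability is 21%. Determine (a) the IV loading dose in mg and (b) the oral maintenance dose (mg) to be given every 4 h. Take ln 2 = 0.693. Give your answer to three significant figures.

(a) 2650 mg; (b) 805 mg

LD = Vd × C = 437.0 × 6.07 = 2653 mg
CL = 0.693 × Vd / t½ = 0.693 × 437.0 / 43.5 = 6.962 L/h
D = CL × Css × τ / F = 6.962 × 6.07 × 4 / 0.21 = 804.9 mg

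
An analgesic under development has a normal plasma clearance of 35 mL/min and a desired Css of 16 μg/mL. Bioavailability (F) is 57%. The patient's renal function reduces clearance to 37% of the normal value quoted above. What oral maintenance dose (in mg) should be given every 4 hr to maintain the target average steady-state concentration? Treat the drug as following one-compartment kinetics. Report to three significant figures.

CL = 35 mL/min = 35 × 0.06 = 2.100 L/h
Patient clearance = 0.37 × 2.100 = 0.7770 L/h
D = CL × Css × τ / F = 0.7770 × 16 × 4 / 0.57 = 87.24 mg

87.2 mg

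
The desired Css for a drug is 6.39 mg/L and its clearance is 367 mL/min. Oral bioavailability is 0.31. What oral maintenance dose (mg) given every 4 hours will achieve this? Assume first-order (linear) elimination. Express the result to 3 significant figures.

1820 mg

Convert clearance: 367 mL/min × 60 min/h ÷ 1000 mL/L = 22.02 L/h
D = CL × Css × τ / F = 22.02 × 6.39 × 4 / 0.31 = 1816 mg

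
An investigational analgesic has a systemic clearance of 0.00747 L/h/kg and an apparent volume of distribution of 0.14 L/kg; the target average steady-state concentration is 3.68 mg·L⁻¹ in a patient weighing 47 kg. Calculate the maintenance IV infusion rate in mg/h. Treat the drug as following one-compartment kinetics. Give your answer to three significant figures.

1.29 mg/h

CL = 0.00747 L/h/kg × 47 kg = 0.3511 L/h
At steady state, infusion rate equals elimination rate: rate in = CL × Css.
R₀ = 0.3511 × 3.68 = 1.292 mg/h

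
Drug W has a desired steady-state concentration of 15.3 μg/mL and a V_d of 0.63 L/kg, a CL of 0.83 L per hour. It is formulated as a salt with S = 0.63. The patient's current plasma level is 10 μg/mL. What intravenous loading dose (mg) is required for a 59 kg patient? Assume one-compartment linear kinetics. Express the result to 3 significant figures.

313 mg

Total Vd = 0.63 × 59 = 37.17 L
Concentration deficit ΔC = 15.3 − 10 = 5.300 mg/L
LD = Vd × ΔC / S = 37.17 × 5.300 / 0.63 = 312.7 mg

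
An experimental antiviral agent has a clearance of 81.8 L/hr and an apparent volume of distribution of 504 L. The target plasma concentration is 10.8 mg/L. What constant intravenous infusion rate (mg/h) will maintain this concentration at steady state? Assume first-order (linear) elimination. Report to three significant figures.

883 mg/h

R₀ = 81.80 × 10.8 = 883.4 mg/h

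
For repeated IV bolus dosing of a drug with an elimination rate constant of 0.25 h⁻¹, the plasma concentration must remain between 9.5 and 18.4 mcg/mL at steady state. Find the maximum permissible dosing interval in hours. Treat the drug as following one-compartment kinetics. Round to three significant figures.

Between IV bolus doses, concentration decays as C = C₀·e^(−kτ), so C_peak/C_trough = e^(kτ).
τ_max = ln(C_peak/C_trough) / k = ln(18.4/9.5) / 0.2500 = 0.6611 / 0.2500 = 2.644 h

2.64 h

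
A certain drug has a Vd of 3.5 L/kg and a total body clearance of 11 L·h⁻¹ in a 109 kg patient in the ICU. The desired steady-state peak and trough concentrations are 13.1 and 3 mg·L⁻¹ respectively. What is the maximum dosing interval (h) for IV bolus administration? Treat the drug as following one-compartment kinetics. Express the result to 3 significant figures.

51.1 h

Vd = 3.5 L/kg × 109 kg = 381.5 L
k = CL / Vd = 11.00 / 381.5 = 0.02883 h⁻¹
Between IV bolus doses, concentration decays as C = C₀·e^(−kτ), so C_peak/C_trough = e^(kτ).
τ_max = ln(C_peak/C_trough) / k = ln(13.1/3) / 0.02883 = 1.474 / 0.02883 = 51.13 h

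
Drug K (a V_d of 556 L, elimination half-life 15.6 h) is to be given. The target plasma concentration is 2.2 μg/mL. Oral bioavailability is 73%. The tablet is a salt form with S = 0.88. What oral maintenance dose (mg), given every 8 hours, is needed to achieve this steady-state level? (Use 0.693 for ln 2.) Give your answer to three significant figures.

CL = ln 2 · Vd / t½ = 0.693 × 556.0 / 15.6 = 24.70 L/h
D = CL × Css × τ / F / S = 24.70 × 2.2 × 8 / 0.73 / 0.88 = 676.7 mg

677 mg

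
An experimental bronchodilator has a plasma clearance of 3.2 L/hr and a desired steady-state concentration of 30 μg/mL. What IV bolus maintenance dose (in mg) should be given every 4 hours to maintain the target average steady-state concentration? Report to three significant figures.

384 mg

D = CL × Css × τ = 3.200 × 30 × 4 = 384.0 mg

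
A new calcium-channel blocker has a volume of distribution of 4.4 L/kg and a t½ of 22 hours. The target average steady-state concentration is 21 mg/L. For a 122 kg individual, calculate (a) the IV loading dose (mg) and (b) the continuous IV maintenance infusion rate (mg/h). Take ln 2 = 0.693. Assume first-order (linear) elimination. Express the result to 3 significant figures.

Vd(total) = 122 kg × 4.4 L/kg = 536.8 L
LD = Vd × C = 536.8 × 21 = 11270 mg
CL = 0.693 × Vd / t½ = 0.693 × 536.8 / 22 = 16.91 L/h
Infusion rate = CL × Css = 16.91 × 21 = 355.1 mg/h

(a) 11300 mg; (b) 355 mg/h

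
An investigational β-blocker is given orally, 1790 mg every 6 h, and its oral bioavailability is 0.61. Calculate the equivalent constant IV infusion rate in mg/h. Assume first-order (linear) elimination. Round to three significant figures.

Equivalent systemic input: infusion rate = F·D/τ.
Rate = 0.61 × 1790 / 6 = 182.0 mg/h

182 mg/h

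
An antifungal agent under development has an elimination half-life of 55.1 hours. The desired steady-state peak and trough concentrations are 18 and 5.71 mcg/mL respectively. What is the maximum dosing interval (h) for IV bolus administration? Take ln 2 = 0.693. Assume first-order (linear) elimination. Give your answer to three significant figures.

k = 0.693 / t½ = 0.693 / 55.1 = 0.01258 h⁻¹
Between IV bolus doses, concentration decays as C = C₀·e^(−kτ), so C_peak/C_trough = e^(kτ).
τ_max = ln(C_peak/C_trough) / k = ln(18/5.71) / 0.01258 = 1.148 / 0.01258 = 91.26 h

91.3 h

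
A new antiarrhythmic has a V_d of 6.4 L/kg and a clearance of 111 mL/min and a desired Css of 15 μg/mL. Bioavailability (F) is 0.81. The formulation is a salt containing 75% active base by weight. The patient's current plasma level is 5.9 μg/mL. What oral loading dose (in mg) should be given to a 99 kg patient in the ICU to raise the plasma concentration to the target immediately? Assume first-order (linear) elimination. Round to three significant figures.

Vd(total) = 99 kg × 6.4 L/kg = 633.6 L
The loading dose fills Vd to the target concentration; clearance is irrelevant here.
Concentration deficit ΔC = 15 − 5.9 = 9.100 mg/L
LD = Vd × ΔC / F / S = 633.6 × 9.100 / 0.81 / 0.75 = 9491 mg

9490 mg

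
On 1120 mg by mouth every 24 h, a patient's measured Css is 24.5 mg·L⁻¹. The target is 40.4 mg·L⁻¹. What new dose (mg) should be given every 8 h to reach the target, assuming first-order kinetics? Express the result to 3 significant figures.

616 mg

For first-order elimination, Css ∝ F·D/(CL·τ); F and CL are unchanged, so Css ∝ D/τ.
D₂ = D₁ × (Css,target / Css,current) × (τ₂/τ₁) = 1120 × (40.4/24.5) × (8/24) = 615.6 mg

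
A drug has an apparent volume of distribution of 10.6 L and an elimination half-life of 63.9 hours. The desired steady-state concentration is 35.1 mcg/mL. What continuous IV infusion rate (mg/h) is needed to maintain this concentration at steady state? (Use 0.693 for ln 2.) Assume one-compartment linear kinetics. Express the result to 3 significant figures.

CL = ln 2 · Vd / t½ = 0.693 × 10.60 / 63.9 = 0.1150 L/h
Infusion rate = CL × Css = 0.1150 × 35.1 = 4.037 mg/h

4.04 mg/h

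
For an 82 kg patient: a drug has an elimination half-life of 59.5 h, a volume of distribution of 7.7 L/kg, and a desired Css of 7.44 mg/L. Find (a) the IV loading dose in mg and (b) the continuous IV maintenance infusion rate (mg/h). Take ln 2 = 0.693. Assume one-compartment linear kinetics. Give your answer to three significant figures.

(a) 4700 mg; (b) 54.7 mg/h

Vd(total) = 82 kg × 7.7 L/kg = 631.4 L
LD = Vd × C = 631.4 × 7.44 = 4698 mg
CL = 0.693 × Vd / t½ = 0.693 × 631.4 / 59.5 = 7.354 L/h
Infusion rate = CL × Css = 7.354 × 7.44 = 54.71 mg/h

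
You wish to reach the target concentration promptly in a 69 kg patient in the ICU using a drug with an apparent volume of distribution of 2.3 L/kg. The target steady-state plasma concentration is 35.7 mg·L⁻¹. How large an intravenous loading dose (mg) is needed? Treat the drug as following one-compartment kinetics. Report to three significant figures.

5670 mg

Vd = 2.3 L/kg × 69 kg = 158.7 L
The loading dose fills Vd to the target concentration.
LD = Vd × C = 158.7 × 35.70 = 5666 mg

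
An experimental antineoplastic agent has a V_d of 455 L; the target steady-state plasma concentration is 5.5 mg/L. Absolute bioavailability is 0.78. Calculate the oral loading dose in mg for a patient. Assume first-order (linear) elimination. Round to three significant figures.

3210 mg

LD = Vd × C / F = 455.0 × 5.500 / 0.78 = 3208 mg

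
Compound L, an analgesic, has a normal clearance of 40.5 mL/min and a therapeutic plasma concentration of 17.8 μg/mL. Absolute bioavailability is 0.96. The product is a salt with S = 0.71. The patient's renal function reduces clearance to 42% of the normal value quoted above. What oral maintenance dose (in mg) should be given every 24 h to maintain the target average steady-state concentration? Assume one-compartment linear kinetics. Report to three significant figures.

CL = 40.5 mL/min × 60/1000 = 2.430 L/h
Patient clearance = 0.42 × 2.430 = 1.021 L/h
D = CL × Css × τ / F / S = 1.021 × 17.8 × 24 / 0.96 / 0.71 = 639.9 mg

640 mg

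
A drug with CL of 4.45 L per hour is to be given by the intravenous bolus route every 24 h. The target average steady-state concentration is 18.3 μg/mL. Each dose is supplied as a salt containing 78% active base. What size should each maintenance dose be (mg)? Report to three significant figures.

2510 mg

D = CL × Css × τ / S = 4.450 × 18.3 × 24 / 0.78 = 2506 mg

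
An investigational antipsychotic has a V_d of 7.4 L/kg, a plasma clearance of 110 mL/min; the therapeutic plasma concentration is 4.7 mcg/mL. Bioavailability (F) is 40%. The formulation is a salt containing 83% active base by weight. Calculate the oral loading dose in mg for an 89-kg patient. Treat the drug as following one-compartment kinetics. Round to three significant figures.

9320 mg

Vd(total) = 89 kg × 7.4 L/kg = 658.6 L
LD = Vd × C / F / S = 658.6 × 4.700 / 0.4 / 0.83 = 9324 mg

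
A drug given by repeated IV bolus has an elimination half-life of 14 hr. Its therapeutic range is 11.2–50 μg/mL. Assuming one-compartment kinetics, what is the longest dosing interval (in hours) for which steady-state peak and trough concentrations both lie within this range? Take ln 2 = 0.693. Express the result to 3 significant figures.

k = 0.693 / t½ = 0.693 / 14 = 0.04950 h⁻¹
Between IV bolus doses, concentration decays as C = C₀·e^(−kτ), so C_peak/C_trough = e^(kτ).
τ_max = ln(C_peak/C_trough) / k = ln(50/11.2) / 0.04950 = 1.496 / 0.04950 = 30.22 h

30.2 h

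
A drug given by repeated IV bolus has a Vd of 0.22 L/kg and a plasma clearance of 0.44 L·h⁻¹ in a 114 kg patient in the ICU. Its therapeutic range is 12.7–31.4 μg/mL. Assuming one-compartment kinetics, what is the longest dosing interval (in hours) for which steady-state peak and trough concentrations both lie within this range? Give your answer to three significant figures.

Vd(total) = 114 kg × 0.22 L/kg = 25.08 L
k = CL / Vd = 0.4400 / 25.08 = 0.01754 h⁻¹
Between IV bolus doses, concentration decays as C = C₀·e^(−kτ), so C_peak/C_trough = e^(kτ).
τ_max = ln(C_peak/C_trough) / k = ln(31.4/12.7) / 0.01754 = 0.9052 / 0.01754 = 51.61 h

51.6 h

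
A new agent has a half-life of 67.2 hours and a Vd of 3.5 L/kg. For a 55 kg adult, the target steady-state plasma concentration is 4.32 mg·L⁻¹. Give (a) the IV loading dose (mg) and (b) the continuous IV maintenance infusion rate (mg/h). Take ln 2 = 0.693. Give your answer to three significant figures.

Vd(total) = 55 kg × 3.5 L/kg = 192.5 L
LD = Vd × C = 192.5 × 4.32 = 831.6 mg
CL = 0.693 × Vd / t½ = 0.693 × 192.5 / 67.2 = 1.985 L/h
Infusion rate = CL × Css = 1.985 × 4.32 = 8.575 mg/h

(a) 832 mg; (b) 8.58 mg/h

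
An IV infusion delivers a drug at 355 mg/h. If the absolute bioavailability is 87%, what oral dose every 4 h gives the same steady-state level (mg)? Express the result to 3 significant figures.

To maintain the same Css, the systemic dosing rate must be unchanged: F·D/τ = infusion rate.
D = rate × τ / F = 355 × 4 / 0.87 = 1632 mg

1630 mg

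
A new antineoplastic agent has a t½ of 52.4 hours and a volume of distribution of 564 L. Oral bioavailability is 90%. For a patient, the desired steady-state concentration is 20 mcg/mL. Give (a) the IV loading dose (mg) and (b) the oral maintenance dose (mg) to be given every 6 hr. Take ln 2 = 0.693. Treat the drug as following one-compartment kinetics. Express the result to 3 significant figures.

LD = Vd × C = 564.0 × 20 = 11280 mg
CL = 0.693 × Vd / t½ = 0.693 × 564.0 / 52.4 = 7.459 L/h
D = CL × Css × τ / F = 7.459 × 20 × 6 / 0.9 = 994.5 mg

(a) 11300 mg; (b) 995 mg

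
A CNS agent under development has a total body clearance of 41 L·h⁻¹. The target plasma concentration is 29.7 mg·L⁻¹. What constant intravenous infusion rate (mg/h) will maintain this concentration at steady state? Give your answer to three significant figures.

R₀ = 41.00 × 29.7 = 1218 mg/h

1220 mg/h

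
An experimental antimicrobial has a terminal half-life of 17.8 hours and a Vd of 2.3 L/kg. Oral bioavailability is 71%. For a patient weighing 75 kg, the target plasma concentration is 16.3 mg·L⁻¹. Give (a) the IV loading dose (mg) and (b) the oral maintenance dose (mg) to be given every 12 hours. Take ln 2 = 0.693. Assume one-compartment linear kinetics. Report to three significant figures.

(a) 2810 mg; (b) 1850 mg

Vd(total) = 75 kg × 2.3 L/kg = 172.5 L
LD = Vd × C = 172.5 × 16.3 = 2812 mg
CL = 0.693 × Vd / t½ = 0.693 × 172.5 / 17.8 = 6.716 L/h
D = CL × Css × τ / F = 6.716 × 16.3 × 12 / 0.71 = 1850 mg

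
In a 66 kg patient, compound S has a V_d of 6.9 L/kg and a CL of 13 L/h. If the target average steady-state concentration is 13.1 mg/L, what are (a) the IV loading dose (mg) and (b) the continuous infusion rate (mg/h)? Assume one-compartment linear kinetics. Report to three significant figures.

(a) 5970 mg; (b) 170 mg/h

Vd(total) = 66 kg × 6.9 L/kg = 455.4 L
Loading dose = Vd × C = 455.4 × 13.1 = 5966 mg
Maintenance infusion rate = CL × Css = 13.00 × 13.1 = 170.3 mg/h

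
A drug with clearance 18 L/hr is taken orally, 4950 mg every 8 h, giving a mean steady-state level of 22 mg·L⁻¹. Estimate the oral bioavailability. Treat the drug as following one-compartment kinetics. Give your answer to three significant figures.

0.640

F·D/τ = CL·Css at steady state → F = CL·Css·τ / D.
F = 18 × 22 × 8 / 4950 = 0.640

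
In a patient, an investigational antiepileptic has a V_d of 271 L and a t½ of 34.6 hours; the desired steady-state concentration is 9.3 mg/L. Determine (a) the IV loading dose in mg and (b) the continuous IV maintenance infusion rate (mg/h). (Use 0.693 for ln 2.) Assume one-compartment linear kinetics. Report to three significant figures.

(a) 2520 mg; (b) 50.5 mg/h

LD = Vd × C = 271.0 × 9.3 = 2520 mg
CL = 0.693 × Vd / t½ = 0.693 × 271.0 / 34.6 = 5.428 L/h
Infusion rate = CL × Css = 5.428 × 9.3 = 50.48 mg/h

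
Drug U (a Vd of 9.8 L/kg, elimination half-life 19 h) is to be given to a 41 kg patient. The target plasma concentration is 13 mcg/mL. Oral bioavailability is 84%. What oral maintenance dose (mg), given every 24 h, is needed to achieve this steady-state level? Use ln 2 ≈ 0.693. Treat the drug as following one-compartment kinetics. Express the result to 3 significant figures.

5440 mg

Total Vd = 9.8 × 41 = 401.8 L
k = 0.693/19 = 0.03647 h⁻¹, so CL = k·Vd = 0.03647 × 401.8 = 14.65 L/h
D = CL × Css × τ / F = 14.65 × 13 × 24 / 0.84 = 5441 mg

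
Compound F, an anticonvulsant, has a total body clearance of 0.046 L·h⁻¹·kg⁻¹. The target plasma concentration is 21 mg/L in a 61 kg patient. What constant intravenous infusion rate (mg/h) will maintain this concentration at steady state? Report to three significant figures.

CL = 0.046 L·h⁻¹·kg⁻¹ × 61 kg = 2.806 L/h
Rate = CL × Css = 2.806 × 21 = 58.93 mg/h

58.9 mg/h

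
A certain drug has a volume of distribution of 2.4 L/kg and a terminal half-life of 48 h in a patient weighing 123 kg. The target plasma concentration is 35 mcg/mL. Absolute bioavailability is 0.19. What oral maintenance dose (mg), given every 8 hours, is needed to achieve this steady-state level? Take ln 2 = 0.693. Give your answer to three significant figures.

6280 mg

Vd = 2.4 L/kg × 123 kg = 295.2 L
CL = 0.693 × Vd / t½ = 0.693 × 295.2 / 48 = 4.262 L/h
D = CL × Css × τ / F = 4.262 × 35 × 8 / 0.19 = 6281 mg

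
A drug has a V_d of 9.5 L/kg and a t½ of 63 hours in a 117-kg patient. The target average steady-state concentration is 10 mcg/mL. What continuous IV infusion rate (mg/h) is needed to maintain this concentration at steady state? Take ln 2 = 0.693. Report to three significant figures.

122 mg/h

Total Vd = 9.5 × 117 = 1112 L
CL = ln 2 · Vd / t½ = 0.693 × 1112 / 63 = 12.23 L/h
Infusion rate = CL × Css = 12.23 × 10 = 122.3 mg/h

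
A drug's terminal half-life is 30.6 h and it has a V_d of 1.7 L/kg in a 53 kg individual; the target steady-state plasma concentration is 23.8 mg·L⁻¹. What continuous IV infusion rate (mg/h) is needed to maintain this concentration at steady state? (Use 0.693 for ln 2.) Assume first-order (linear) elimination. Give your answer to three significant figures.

48.6 mg/h

Total Vd = 1.7 × 53 = 90.10 L
CL = ln 2 · Vd / t½ = 0.693 × 90.10 / 30.6 = 2.041 L/h
Infusion rate = CL × Css = 2.041 × 23.8 = 48.58 mg/h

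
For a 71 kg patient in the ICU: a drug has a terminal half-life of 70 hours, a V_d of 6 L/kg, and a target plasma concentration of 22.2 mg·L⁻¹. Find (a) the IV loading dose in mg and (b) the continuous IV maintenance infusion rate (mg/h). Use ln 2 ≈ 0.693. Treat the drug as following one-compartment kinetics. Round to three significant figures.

(a) 9460 mg; (b) 93.6 mg/h

Vd(total) = 71 kg × 6 L/kg = 426.0 L
LD = Vd × C = 426.0 × 22.2 = 9457 mg
CL = 0.693 × Vd / t½ = 0.693 × 426.0 / 70 = 4.217 L/h
Infusion rate = CL × Css = 4.217 × 22.2 = 93.62 mg/h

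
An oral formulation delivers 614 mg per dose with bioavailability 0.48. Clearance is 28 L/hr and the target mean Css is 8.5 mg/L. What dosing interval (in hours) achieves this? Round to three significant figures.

F·D/τ = CL·Css → τ = F·D / (CL·Css).
τ = 0.48 × 614 / (28 × 8.5) = 1.238 h

1.24 h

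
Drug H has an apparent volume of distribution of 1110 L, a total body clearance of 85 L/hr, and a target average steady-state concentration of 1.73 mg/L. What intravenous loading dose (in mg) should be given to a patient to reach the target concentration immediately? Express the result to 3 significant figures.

1920 mg

LD is governed by Vd — clearance does not enter the loading-dose calculation.
LD = Vd × C = 1110 × 1.730 = 1920 mg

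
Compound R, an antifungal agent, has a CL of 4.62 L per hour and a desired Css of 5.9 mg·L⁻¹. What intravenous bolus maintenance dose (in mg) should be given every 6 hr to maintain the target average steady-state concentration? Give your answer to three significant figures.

At steady state, dose per interval replaces the amount cleared in that interval: D/τ = CL·Css.
D = CL × Css × τ = 4.620 × 5.9 × 6 = 163.5 mg

164 mg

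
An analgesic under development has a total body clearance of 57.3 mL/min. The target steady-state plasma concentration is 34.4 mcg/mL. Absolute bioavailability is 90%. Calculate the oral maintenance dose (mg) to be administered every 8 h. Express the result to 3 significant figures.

1050 mg

CL = 57.3 mL/min × 60/1000 = 3.438 L/h
At steady state, dose per interval replaces the amount cleared in that interval: F·D/τ = CL·Css.
D = CL × Css × τ / F = 3.438 × 34.4 × 8 / 0.9 = 1051 mg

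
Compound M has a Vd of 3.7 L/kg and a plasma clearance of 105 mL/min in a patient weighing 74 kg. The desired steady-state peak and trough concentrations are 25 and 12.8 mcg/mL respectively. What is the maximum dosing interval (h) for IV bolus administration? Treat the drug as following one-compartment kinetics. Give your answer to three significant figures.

Total Vd = 3.7 × 74 = 273.8 L
CL = 105 mL/min × 60/1000 = 6.300 L/h
k = CL / Vd = 6.300 / 273.8 = 0.02301 h⁻¹
Between IV bolus doses, concentration decays as C = C₀·e^(−kτ), so C_peak/C_trough = e^(kτ).
τ_max = ln(C_peak/C_trough) / k = ln(25/12.8) / 0.02301 = 0.6694 / 0.02301 = 29.09 h

29.1 h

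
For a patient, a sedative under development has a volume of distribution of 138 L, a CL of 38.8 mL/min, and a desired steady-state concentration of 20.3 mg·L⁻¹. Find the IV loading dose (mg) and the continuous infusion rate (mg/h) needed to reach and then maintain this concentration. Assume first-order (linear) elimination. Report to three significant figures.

(a) 2800 mg; (b) 47.3 mg/h

Loading dose = Vd × C = 138.0 × 20.3 = 2801 mg
CL = 38.8 mL/min × 60/1000 = 2.328 L/h
Maintenance infusion rate = CL × Css = 2.328 × 20.3 = 47.26 mg/h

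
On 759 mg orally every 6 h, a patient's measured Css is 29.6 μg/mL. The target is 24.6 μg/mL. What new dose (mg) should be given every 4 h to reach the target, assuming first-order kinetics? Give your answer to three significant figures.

With linear kinetics, Css is proportional to dose rate (D/τ) at fixed clearance.
D₂ = D₁ × (Css,target / Css,current) × (τ₂/τ₁) = 759 × (24.6/29.6) × (4/6) = 420.5 mg

421 mg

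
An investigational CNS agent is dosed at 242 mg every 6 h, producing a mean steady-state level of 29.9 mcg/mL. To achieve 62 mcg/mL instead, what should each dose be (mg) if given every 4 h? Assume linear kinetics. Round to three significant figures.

For first-order elimination, Css ∝ F·D/(CL·τ); F and CL are unchanged, so Css ∝ D/τ.
D₂ = D₁ × (Css,target / Css,current) × (τ₂/τ₁) = 242 × (62/29.9) × (4/6) = 334.5 mg

335 mg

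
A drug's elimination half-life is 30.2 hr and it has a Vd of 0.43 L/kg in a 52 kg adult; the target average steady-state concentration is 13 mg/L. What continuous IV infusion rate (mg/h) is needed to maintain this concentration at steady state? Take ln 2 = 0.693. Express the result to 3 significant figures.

Vd(total) = 52 kg × 0.43 L/kg = 22.36 L
k = 0.693/30.2 = 0.02295 h⁻¹, so CL = k·Vd = 0.02295 × 22.36 = 0.5132 L/h
Infusion rate = CL × Css = 0.5132 × 13 = 6.672 mg/h

6.67 mg/h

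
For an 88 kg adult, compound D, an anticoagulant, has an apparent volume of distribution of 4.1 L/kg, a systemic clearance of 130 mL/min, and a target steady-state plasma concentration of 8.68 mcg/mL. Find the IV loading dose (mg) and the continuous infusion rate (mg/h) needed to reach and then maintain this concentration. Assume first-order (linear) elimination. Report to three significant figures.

Total Vd = 4.1 × 88 = 360.8 L
LD = Vd · C_target = 360.8 × 8.68 = 3132 mg
CL = 130 mL/min × 60/1000 = 7.800 L/h
Maintenance: replace elimination → rate = CL × Css = 7.800 × 8.68 = 67.70 mg/h

(a) 3130 mg; (b) 67.7 mg/h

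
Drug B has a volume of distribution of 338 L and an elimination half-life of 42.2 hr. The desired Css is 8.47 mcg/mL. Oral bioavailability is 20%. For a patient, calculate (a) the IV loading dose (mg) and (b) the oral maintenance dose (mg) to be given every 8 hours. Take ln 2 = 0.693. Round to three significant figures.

(a) 2860 mg; (b) 1880 mg

LD = Vd × C = 338.0 × 8.47 = 2863 mg
CL = 0.693 × Vd / t½ = 0.693 × 338.0 / 42.2 = 5.551 L/h
D = CL × Css × τ / F = 5.551 × 8.47 × 8 / 0.2 = 1881 mg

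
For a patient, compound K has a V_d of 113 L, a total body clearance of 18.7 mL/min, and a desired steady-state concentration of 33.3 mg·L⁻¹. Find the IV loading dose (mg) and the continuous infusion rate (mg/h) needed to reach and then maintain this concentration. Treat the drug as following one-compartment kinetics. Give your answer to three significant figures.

(a) 3760 mg; (b) 37.4 mg/h

LD = Vd · C_target = 113.0 × 33.3 = 3763 mg
Convert clearance: 18.7 mL/min × 60 min/h ÷ 1000 mL/L = 1.122 L/h
Infusion rate = 1.122 L/h × 33.3 mg/L = 37.36 mg/h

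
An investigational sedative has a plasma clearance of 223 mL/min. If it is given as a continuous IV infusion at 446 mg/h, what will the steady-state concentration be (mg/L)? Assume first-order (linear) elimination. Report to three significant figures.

CL = 223 mL/min = 223 × 0.06 = 13.38 L/h
Css = rate / CL = 446 / 13.38 = 33.33 mg/L

33.3 mg/L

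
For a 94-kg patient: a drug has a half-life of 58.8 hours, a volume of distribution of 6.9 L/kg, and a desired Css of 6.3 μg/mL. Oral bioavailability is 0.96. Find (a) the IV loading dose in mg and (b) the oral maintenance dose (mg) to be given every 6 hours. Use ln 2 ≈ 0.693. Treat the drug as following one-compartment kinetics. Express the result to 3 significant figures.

Vd = 6.9 L/kg × 94 kg = 648.6 L
LD = Vd × C = 648.6 × 6.3 = 4086 mg
CL = 0.693 × Vd / t½ = 0.693 × 648.6 / 58.8 = 7.644 L/h
D = CL × Css × τ / F = 7.644 × 6.3 × 6 / 0.96 = 301.0 mg

(a) 4090 mg; (b) 301 mg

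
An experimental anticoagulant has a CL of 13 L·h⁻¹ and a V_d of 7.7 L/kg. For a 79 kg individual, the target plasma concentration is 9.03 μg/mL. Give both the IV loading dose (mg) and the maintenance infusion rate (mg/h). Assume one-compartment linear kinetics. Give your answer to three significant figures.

Vd(total) = 79 kg × 7.7 L/kg = 608.3 L
Loading dose = Vd × C = 608.3 × 9.03 = 5493 mg
Maintenance infusion rate = CL × Css = 13.00 × 9.03 = 117.4 mg/h

(a) 5490 mg; (b) 117 mg/h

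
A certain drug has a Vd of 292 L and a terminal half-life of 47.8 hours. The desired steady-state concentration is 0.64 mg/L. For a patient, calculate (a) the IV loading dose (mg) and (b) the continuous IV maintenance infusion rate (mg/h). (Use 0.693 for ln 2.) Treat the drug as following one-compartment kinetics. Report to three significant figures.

(a) 187 mg; (b) 2.71 mg/h

LD = Vd × C = 292.0 × 0.64 = 186.9 mg
CL = 0.693 × Vd / t½ = 0.693 × 292.0 / 47.8 = 4.233 L/h
Infusion rate = CL × Css = 4.233 × 0.64 = 2.709 mg/h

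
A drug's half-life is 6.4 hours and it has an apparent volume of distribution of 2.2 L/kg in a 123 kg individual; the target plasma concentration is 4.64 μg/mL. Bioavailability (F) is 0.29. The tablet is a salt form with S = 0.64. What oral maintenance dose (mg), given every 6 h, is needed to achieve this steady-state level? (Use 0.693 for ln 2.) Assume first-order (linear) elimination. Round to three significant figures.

4400 mg

Vd(total) = 123 kg × 2.2 L/kg = 270.6 L
CL = ln 2 · Vd / t½ = 0.693 × 270.6 / 6.4 = 29.30 L/h
D = CL × Css × τ / F / S = 29.30 × 4.64 × 6 / 0.29 / 0.64 = 4395 mg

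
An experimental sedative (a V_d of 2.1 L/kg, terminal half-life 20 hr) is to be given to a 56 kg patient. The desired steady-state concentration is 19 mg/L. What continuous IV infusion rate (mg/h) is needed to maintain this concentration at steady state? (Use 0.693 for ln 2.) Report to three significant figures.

77.4 mg/h

Vd = 2.1 L/kg × 56 kg = 117.6 L
CL = ln 2 · Vd / t½ = 0.693 × 117.6 / 20 = 4.075 L/h
Infusion rate = CL × Css = 4.075 × 19 = 77.43 mg/h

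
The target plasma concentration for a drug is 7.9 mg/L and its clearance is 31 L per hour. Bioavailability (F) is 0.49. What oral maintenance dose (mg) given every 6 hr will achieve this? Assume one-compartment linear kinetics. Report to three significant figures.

D = CL × Css × τ / F = 31.00 × 7.9 × 6 / 0.49 = 2999 mg

3000 mg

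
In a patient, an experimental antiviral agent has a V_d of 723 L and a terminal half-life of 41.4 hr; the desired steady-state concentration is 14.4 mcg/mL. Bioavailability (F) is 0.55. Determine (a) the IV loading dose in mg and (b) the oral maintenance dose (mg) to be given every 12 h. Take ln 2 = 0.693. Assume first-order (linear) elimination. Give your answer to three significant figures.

(a) 10400 mg; (b) 3800 mg

LD = Vd × C = 723.0 × 14.4 = 10410 mg
CL = 0.693 × Vd / t½ = 0.693 × 723.0 / 41.4 = 12.10 L/h
D = CL × Css × τ / F = 12.10 × 14.4 × 12 / 0.55 = 3802 mg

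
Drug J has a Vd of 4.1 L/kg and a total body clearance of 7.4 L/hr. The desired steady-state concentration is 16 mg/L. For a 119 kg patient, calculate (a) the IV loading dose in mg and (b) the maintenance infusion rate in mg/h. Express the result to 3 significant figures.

Vd = 4.1 L/kg × 119 kg = 487.9 L
LD = Vd · C_target = 487.9 × 16 = 7806 mg
Infusion rate = 7.400 L/h × 16 mg/L = 118.4 mg/h

(a) 7810 mg; (b) 118 mg/h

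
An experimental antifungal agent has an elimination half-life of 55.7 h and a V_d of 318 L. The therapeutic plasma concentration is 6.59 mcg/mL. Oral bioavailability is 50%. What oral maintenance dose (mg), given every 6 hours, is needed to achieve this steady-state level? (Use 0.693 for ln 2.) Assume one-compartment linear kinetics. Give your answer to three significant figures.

313 mg

k = 0.693/55.7 = 0.01244 h⁻¹, so CL = k·Vd = 0.01244 × 318.0 = 3.956 L/h
D = CL × Css × τ / F = 3.956 × 6.59 × 6 / 0.5 = 312.8 mg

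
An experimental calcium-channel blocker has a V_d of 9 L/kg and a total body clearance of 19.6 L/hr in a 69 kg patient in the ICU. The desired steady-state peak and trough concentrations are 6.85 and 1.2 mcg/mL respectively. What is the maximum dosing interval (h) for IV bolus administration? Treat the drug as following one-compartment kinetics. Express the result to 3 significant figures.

Vd = 9 L/kg × 69 kg = 621.0 L
k = CL / Vd = 19.60 / 621.0 = 0.03156 h⁻¹
Between IV bolus doses, concentration decays as C = C₀·e^(−kτ), so C_peak/C_trough = e^(kτ).
τ_max = ln(C_peak/C_trough) / k = ln(6.85/1.2) / 0.03156 = 1.742 / 0.03156 = 55.20 h

55.2 h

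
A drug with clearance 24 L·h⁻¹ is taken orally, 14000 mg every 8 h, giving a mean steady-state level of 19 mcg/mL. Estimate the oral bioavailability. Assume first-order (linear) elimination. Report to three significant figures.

F·D/τ = CL·Css at steady state → F = CL·Css·τ / D.
F = 24 × 19 × 8 / 14000 = 0.261

0.261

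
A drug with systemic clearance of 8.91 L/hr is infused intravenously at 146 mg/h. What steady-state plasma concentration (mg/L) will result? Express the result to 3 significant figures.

Css = rate / CL = 146 / 8.910 = 16.39 mg/L

16.4 mg/L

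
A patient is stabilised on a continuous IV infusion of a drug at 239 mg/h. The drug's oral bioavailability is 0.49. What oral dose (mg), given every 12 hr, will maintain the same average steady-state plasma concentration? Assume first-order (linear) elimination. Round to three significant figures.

5850 mg

To maintain the same Css, the systemic dosing rate must be unchanged: F·D/τ = infusion rate.
D = rate × τ / F = 239 × 12 / 0.49 = 5853 mg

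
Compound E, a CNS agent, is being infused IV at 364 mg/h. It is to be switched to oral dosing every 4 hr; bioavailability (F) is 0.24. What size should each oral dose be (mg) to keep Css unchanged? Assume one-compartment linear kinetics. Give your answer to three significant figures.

To maintain the same Css, the systemic dosing rate must be unchanged: F·D/τ = infusion rate.
D = rate × τ / F = 364 × 4 / 0.24 = 6067 mg

6070 mg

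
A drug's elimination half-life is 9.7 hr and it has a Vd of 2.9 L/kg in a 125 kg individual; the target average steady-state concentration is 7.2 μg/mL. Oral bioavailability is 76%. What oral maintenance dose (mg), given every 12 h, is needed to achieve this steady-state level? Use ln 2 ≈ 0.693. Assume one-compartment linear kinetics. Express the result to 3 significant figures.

2940 mg

Vd = 2.9 L/kg × 125 kg = 362.5 L
CL = ln 2 · Vd / t½ = 0.693 × 362.5 / 9.7 = 25.90 L/h
D = CL × Css × τ / F = 25.90 × 7.2 × 12 / 0.76 = 2944 mg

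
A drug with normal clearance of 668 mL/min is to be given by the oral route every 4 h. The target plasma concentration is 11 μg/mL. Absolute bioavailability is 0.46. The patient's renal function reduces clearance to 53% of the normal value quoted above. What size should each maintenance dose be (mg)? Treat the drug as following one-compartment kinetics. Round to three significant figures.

CL = 668 mL/min × 60/1000 = 40.08 L/h
Patient clearance = 0.53 × 40.08 = 21.24 L/h
D = CL × Css × τ / F = 21.24 × 11 × 4 / 0.46 = 2032 mg

2030 mg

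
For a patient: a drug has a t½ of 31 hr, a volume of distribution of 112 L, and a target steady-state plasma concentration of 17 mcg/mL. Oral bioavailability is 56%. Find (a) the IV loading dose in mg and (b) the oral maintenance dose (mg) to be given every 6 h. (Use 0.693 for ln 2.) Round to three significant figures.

(a) 1900 mg; (b) 456 mg

LD = Vd × C = 112.0 × 17 = 1904 mg
CL = 0.693 × Vd / t½ = 0.693 × 112.0 / 31 = 2.504 L/h
D = CL × Css × τ / F = 2.504 × 17 × 6 / 0.56 = 456.1 mg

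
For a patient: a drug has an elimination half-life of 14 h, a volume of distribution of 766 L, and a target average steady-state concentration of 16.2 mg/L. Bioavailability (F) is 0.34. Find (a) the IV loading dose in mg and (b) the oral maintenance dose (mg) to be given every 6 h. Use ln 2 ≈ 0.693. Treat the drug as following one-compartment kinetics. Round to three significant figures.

(a) 12400 mg; (b) 10800 mg

LD = Vd × C = 766.0 × 16.2 = 12410 mg
CL = 0.693 × Vd / t½ = 0.693 × 766.0 / 14 = 37.92 L/h
D = CL × Css × τ / F = 37.92 × 16.2 × 6 / 0.34 = 10840 mg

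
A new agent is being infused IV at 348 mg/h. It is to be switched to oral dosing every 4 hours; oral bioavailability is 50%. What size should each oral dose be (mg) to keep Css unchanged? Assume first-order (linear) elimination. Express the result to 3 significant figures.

2780 mg

To maintain the same Css, the systemic dosing rate must be unchanged: F·D/τ = infusion rate.
D = rate × τ / F = 348 × 4 / 0.5 = 2784 mg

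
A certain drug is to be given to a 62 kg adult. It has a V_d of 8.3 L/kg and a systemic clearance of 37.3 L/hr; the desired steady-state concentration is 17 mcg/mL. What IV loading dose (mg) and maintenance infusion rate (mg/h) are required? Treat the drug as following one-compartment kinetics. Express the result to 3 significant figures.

Vd(total) = 62 kg × 8.3 L/kg = 514.6 L
LD = Vd · C_target = 514.6 × 17 = 8748 mg
Maintenance infusion rate = CL × Css = 37.30 × 17 = 634.1 mg/h

(a) 8750 mg; (b) 634 mg/h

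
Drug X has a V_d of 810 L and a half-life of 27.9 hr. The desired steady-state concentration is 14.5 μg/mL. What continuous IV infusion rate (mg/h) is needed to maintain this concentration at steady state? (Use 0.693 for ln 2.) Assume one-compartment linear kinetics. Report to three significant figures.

292 mg/h

CL = ln 2 · Vd / t½ = 0.693 × 810.0 / 27.9 = 20.12 L/h
Infusion rate = CL × Css = 20.12 × 14.5 = 291.7 mg/h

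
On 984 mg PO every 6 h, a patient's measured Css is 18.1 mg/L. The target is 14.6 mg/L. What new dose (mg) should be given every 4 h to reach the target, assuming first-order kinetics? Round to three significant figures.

With linear kinetics, Css is proportional to dose rate (D/τ) at fixed clearance.
D₂ = D₁ × (Css,target / Css,current) × (τ₂/τ₁) = 984 × (14.6/18.1) × (4/6) = 529.1 mg

529 mg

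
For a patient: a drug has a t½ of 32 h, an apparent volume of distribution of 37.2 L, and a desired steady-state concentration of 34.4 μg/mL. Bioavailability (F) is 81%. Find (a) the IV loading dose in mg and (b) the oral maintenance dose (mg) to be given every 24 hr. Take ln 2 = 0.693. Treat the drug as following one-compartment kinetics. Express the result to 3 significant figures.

LD = Vd × C = 37.20 × 34.4 = 1280 mg
CL = 0.693 × Vd / t½ = 0.693 × 37.20 / 32 = 0.8056 L/h
D = CL × Css × τ / F = 0.8056 × 34.4 × 24 / 0.81 = 821.1 mg

(a) 1280 mg; (b) 821 mg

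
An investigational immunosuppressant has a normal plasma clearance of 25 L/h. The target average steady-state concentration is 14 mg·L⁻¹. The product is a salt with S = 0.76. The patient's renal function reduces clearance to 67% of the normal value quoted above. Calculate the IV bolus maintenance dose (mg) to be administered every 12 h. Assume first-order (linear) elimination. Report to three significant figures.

Patient clearance = 0.67 × 25.00 = 16.75 L/h
D = CL × Css × τ / S = 16.75 × 14 × 12 / 0.76 = 3703 mg

3700 mg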